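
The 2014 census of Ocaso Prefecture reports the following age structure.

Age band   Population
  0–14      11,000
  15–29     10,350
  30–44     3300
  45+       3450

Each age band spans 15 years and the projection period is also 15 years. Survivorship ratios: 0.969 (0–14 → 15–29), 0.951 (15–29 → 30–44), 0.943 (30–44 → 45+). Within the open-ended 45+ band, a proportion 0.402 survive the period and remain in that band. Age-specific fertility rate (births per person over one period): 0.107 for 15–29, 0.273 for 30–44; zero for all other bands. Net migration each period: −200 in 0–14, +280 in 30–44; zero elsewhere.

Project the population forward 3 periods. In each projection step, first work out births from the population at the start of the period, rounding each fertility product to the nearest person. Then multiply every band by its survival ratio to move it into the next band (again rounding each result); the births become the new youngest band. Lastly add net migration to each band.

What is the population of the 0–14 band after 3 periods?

Numbering the groups 1..4 from youngest to oldest:
Period 1:
Births: 10350 × 0.107 = 1107, 3300 × 0.273 = 901 → total 2008
Group 2: 11000 × 0.969 = 10659
Group 3: 10350 × 0.951 = 9843
Group 4: 3300 × 0.943 + 3450 × 0.402 = 3112 + 1387 = 4499
Net migration: Group 1 − 200 → 1808; Group 3 + 280 → 10123
Population now: 0–14=1808, 15–29=10659, 30–44=10123, 45+=4499
Period 2:
Births: 10659 × 0.107 = 1141, 10123 × 0.273 = 2764 → total 3905
Group 2: 1808 × 0.969 = 1752
Group 3: 10659 × 0.951 = 10137
Group 4: 10123 × 0.943 + 4499 × 0.402 = 9546 + 1809 = 11355
Net migration: Group 1 − 200 → 3705; Group 3 + 280 → 10417
Population now: 0–14=3705, 15–29=1752, 30–44=10417, 45+=11355
Period 3:
Births: 1752 × 0.107 = 187, 10417 × 0.273 = 2844 → total 3031
Group 2: 3705 × 0.969 = 3590
Group 3: 1752 × 0.951 = 1666
Group 4: 10417 × 0.943 + 11355 × 0.402 = 9823 + 4565 = 14388
Net migration: Group 1 − 200 → 2831; Group 3 + 280 → 1946
Population now: 0–14=2831, 15–29=3590, 30–44=1946, 45+=14388

2831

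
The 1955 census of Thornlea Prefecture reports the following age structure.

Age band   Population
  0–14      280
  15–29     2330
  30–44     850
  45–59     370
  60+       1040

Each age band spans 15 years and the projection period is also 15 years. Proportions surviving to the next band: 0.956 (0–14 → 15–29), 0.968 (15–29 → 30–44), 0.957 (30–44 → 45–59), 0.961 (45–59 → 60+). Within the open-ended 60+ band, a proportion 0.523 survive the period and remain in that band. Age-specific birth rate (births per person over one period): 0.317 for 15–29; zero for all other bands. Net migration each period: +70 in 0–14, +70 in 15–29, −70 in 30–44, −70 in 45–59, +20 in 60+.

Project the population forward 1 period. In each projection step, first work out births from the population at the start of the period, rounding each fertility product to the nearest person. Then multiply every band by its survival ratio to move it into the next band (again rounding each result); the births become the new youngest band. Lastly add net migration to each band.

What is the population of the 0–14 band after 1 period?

Let band 1 be 0–14 through band 5 = 60+.
Period 1.
Births: 2330 × 0.317 = 739
Band 2: 280 × 0.956 = 268
Band 3: 2330 × 0.968 = 2255
Band 4: 850 × 0.957 = 813
Band 5: 370 × 0.961 + 1040 × 0.523 = 356 + 544 = 900
Net migration: Band 1 + 70 → 809; Band 2 + 70 → 338; Band 3 − 70 → 2185; Band 4 − 70 → 743; Band 5 + 20 → 920
End of period: [809, 338, 2185, 743, 920]

809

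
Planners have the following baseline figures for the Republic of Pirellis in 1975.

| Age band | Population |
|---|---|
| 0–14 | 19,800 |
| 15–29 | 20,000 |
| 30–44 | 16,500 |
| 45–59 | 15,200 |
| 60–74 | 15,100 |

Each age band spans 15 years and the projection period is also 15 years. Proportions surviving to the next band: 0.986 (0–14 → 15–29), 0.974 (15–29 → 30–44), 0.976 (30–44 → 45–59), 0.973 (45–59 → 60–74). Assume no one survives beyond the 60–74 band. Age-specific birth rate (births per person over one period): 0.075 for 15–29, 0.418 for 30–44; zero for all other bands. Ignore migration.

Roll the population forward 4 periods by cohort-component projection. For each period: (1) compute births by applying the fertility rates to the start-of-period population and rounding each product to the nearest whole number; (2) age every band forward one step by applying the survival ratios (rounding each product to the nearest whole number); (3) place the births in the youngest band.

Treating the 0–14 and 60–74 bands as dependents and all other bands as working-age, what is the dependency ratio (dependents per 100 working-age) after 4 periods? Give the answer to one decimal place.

[period 1]
Births: 20000 * 0.075 = 1500 ; 16500 * 0.418 = 6897 — total 8397
15–29: 19800 * 0.986 = 19523
30–44: 20000 * 0.974 = 19480
45–59: 16500 * 0.976 = 16104
60–74: 15200 * 0.973 = 14790
End of period: [8397, 19523, 19480, 16104, 14790]
[period 2]
Births: 19523 * 0.075 = 1464 ; 19480 * 0.418 = 8143 — total 9607
15–29: 8397 * 0.986 = 8279
30–44: 19523 * 0.974 = 19015
45–59: 19480 * 0.976 = 19012
60–74: 16104 * 0.973 = 15669
End of period: [9607, 8279, 19015, 19012, 15669]
[period 3]
Births: 8279 * 0.075 = 621 ; 19015 * 0.418 = 7948 — total 8569
15–29: 9607 * 0.986 = 9473
30–44: 8279 * 0.974 = 8064
45–59: 19015 * 0.976 = 18559
60–74: 19012 * 0.973 = 18499
End of period: [8569, 9473, 8064, 18559, 18499]
[period 4]
Births: 9473 * 0.075 = 710 ; 8064 * 0.418 = 3371 — total 4081
15–29: 8569 * 0.986 = 8449
30–44: 9473 * 0.974 = 9227
45–59: 8064 * 0.976 = 7870
60–74: 18559 * 0.973 = 18058
End of period: [4081, 8449, 9227, 7870, 18058]
Dependents (band 0–14 + band 60–74) = 4081 + 18058 = 22139; working-age = 25546; ratio = 22139/25546 × 100 = 86.7

86.7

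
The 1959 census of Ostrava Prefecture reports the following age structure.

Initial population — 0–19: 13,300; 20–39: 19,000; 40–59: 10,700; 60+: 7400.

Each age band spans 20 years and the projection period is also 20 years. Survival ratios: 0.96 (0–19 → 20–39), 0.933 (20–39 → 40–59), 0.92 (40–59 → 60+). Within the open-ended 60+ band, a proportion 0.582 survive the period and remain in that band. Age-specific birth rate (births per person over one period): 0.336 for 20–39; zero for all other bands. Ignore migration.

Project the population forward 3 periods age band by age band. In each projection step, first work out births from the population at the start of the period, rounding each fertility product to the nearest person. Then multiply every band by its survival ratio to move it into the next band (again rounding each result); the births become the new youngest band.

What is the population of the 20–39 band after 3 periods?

Let group 1 be 0–19 through group 4 = 60+.
Period 1.
Births: 19000 × 0.336 = 6384
Group 2: 13300 × 0.96 = 12768
Group 3: 19000 × 0.933 = 17727
Group 4: 10700 × 0.92 + 7400 × 0.582 = 9844 + 4307 = 14151
End of period: [6384, 12768, 17727, 14151]
Period 2.
Births: 12768 × 0.336 = 4290
Group 2: 6384 × 0.96 = 6129
Group 3: 12768 × 0.933 = 11913
Group 4: 17727 × 0.92 + 14151 × 0.582 = 16309 + 8236 = 24545
End of period: [4290, 6129, 11913, 24545]
Period 3.
Births: 6129 × 0.336 = 2059
Group 2: 4290 × 0.96 = 4118
Group 3: 6129 × 0.933 = 5718
Group 4: 11913 × 0.92 + 24545 × 0.582 = 10960 + 14285 = 25245
End of period: [2059, 4118, 5718, 25245]

4118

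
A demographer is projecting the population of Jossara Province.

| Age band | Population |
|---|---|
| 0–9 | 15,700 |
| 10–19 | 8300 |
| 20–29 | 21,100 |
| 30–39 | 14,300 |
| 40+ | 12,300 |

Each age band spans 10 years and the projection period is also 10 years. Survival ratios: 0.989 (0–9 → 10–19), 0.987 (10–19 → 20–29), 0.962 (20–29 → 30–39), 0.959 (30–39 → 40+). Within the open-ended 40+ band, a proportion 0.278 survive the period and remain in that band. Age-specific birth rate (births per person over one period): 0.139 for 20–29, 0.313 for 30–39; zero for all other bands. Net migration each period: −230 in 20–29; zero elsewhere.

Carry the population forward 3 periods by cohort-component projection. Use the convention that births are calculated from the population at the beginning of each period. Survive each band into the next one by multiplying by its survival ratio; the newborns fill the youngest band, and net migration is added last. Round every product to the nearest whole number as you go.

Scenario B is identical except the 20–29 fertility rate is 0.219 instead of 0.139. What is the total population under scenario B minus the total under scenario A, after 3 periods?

3485

Period 1.
Births: 21100 × 0.139 = 2933  |  14300 × 0.313 = 4476 ⇒ total 7409
10–19: 15700 × 0.989 = 15527
20–29: 8300 × 0.987 = 8192
30–39: 21100 × 0.962 = 20298
40+: 14300 × 0.959 + 12300 × 0.278 = 13714 + 3419 = 17133
Net migration: 20–29 − 230 → 7962
Population now: 0–9=7409, 10–19=15527, 20–29=7962, 30–39=20298, 40+=17133
Period 2.
Births: 7962 × 0.139 = 1107  |  20298 × 0.313 = 6353 ⇒ total 7460
10–19: 7409 × 0.989 = 7328
20–29: 15527 × 0.987 = 15325
30–39: 7962 × 0.962 = 7659
40+: 20298 × 0.959 + 17133 × 0.278 = 19466 + 4763 = 24229
Net migration: 20–29 − 230 → 15095
Population now: 0–9=7460, 10–19=7328, 20–29=15095, 30–39=7659, 40+=24229
Period 3.
Births: 15095 × 0.139 = 2098  |  7659 × 0.313 = 2397 ⇒ total 4495
10–19: 7460 × 0.989 = 7378
20–29: 7328 × 0.987 = 7233
30–39: 15095 × 0.962 = 14521
40+: 7659 × 0.959 + 24229 × 0.278 = 7345 + 6736 = 14081
Net migration: 20–29 − 230 → 7003
Population now: 0–9=4495, 10–19=7378, 20–29=7003, 30–39=14521, 40+=14081
Scenario A total after 3 periods: 47478
Scenario B projection —
Period 1.
Births: 21100 × 0.219 = 4621  |  14300 × 0.313 = 4476 ⇒ total 9097
10–19: 15700 × 0.989 = 15527
20–29: 8300 × 0.987 = 8192
30–39: 21100 × 0.962 = 20298
40+: 14300 × 0.959 + 12300 × 0.278 = 13714 + 3419 = 17133
Net migration: 20–29 − 230 → 7962
Population now: 0–9=9097, 10–19=15527, 20–29=7962, 30–39=20298, 40+=17133
Period 2.
Births: 7962 × 0.219 = 1744  |  20298 × 0.313 = 6353 ⇒ total 8097
10–19: 9097 × 0.989 = 8997
20–29: 15527 × 0.987 = 15325
30–39: 7962 × 0.962 = 7659
40+: 20298 × 0.959 + 17133 × 0.278 = 19466 + 4763 = 24229
Net migration: 20–29 − 230 → 15095
Population now: 0–9=8097, 10–19=8997, 20–29=15095, 30–39=7659, 40+=24229
Period 3.
Births: 15095 × 0.219 = 3306  |  7659 × 0.313 = 2397 ⇒ total 5703
10–19: 8097 × 0.989 = 8008
20–29: 8997 × 0.987 = 8880
30–39: 15095 × 0.962 = 14521
40+: 7659 × 0.959 + 24229 × 0.278 = 7345 + 6736 = 14081
Net migration: 20–29 − 230 → 8650
Population now: 0–9=5703, 10–19=8008, 20–29=8650, 30–39=14521, 40+=14081
Scenario B total after 3 periods: 50963
Difference B − A = 50963 − 47478 = 3485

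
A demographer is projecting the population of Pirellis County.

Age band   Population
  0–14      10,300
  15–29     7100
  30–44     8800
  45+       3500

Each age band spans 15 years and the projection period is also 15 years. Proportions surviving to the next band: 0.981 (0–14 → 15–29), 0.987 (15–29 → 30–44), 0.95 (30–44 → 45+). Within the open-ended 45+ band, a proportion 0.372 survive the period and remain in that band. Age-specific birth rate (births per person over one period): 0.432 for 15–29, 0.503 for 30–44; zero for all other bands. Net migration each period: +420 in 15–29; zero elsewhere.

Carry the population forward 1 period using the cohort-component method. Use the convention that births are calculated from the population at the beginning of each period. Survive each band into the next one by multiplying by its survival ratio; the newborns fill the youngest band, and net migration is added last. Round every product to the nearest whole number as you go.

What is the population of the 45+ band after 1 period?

Numbering the groups 1..4 from youngest to oldest:
After projecting period 1:
Births: 7100 × 0.432 = 3067, 8800 × 0.503 = 4426 — total 7493
Group 2: 10300 × 0.981 = 10104
Group 3: 7100 × 0.987 = 7008
Group 4: 8800 × 0.95 + 3500 × 0.372 = 8360 + 1302 = 9662
Net migration: Group 2 + 420 → 10524
End of period: [7493, 10524, 7008, 9662]

9662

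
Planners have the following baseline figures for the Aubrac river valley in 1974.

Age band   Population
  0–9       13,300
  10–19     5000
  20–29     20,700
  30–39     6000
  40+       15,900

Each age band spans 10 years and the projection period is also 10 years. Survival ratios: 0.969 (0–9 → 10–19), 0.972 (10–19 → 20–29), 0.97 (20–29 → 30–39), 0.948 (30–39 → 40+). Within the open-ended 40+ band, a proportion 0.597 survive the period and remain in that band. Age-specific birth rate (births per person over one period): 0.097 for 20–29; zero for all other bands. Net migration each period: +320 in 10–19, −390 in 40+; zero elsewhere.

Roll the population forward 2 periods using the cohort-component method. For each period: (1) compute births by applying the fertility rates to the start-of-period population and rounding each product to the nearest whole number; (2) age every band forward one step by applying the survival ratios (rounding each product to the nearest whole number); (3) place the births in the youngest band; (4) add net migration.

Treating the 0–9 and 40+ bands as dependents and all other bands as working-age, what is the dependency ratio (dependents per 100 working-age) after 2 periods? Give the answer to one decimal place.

Let band 1 be 0–9 through band 5 = 40+.
After projecting period 1:
Births: 20700 * 0.097 = 2008
Band 2: 13300 * 0.969 = 12888
Band 3: 5000 * 0.972 = 4860
Band 4: 20700 * 0.97 = 20079
Band 5: 6000 * 0.948 + 15900 * 0.597 = 5688 + 9492 = 15180
Net migration: Band 2 + 320 → 13208; Band 5 − 390 → 14790
End of period: [2008, 13208, 4860, 20079, 14790]
After projecting period 2:
Births: 4860 * 0.097 = 471
Band 2: 2008 * 0.969 = 1946
Band 3: 13208 * 0.972 = 12838
Band 4: 4860 * 0.97 = 4714
Band 5: 20079 * 0.948 + 14790 * 0.597 = 19035 + 8830 = 27865
Net migration: Band 2 + 320 → 2266; Band 5 − 390 → 27475
End of period: [471, 2266, 12838, 4714, 27475]
Dependents (band 0–9 + band 40+) = 471 + 27475 = 27946; working-age = 19818; ratio = 27946/19818 × 100 = 141.0

141.0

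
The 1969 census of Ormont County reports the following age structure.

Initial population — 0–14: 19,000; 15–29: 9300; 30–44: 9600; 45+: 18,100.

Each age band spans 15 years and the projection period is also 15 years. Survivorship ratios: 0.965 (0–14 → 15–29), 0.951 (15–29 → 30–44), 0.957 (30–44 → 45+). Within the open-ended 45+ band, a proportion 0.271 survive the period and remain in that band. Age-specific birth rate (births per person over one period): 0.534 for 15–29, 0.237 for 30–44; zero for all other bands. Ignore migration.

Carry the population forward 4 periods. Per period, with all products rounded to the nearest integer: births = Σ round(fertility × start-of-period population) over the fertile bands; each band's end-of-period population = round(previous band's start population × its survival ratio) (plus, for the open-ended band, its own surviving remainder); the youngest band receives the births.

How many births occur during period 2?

Numbering the groups 1..4 from youngest to oldest:
Period 1.
Births: 9300 × 0.534 = 4966 ; 9600 × 0.237 = 2275 ⇒ total 7241
Group 2: 19000 × 0.965 = 18335
Group 3: 9300 × 0.951 = 8844
Group 4: 9600 × 0.957 + 18100 × 0.271 = 9187 + 4905 = 14092
End of period: [7241, 18335, 8844, 14092]
Period 2.
Births: 18335 × 0.534 = 9791 ; 8844 × 0.237 = 2096 ⇒ total 11887
Group 2: 7241 × 0.965 = 6988
Group 3: 18335 × 0.951 = 17437
Group 4: 8844 × 0.957 + 14092 × 0.271 = 8464 + 3819 = 12283
End of period: [11887, 6988, 17437, 12283]

11887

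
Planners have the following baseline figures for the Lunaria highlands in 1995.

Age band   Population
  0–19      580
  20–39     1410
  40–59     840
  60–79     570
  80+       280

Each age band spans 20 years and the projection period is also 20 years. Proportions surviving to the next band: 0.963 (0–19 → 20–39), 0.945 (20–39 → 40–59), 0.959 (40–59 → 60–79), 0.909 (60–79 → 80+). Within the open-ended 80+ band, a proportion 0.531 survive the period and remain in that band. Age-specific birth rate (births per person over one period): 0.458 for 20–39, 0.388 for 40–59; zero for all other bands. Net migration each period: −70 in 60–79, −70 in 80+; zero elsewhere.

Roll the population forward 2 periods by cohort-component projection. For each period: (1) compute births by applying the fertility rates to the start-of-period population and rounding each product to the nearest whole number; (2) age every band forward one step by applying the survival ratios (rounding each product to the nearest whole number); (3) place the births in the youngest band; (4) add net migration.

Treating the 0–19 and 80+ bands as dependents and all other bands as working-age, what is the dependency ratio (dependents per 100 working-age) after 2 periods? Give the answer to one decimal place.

(Bands numbered youngest = 1 to oldest = 5.)
[period 1]
Births: 1410 * 0.458 = 646 ; 840 * 0.388 = 326 ⇒ total 972
Band 2: 580 * 0.963 = 559
Band 3: 1410 * 0.945 = 1332
Band 4: 840 * 0.959 = 806
Band 5: 570 * 0.909 + 280 * 0.531 = 518 + 149 = 667
Net migration: Band 4 − 70 → 736; Band 5 − 70 → 597
Giving 972 / 559 / 1332 / 736 / 597.
[period 2]
Births: 559 * 0.458 = 256 ; 1332 * 0.388 = 517 ⇒ total 773
Band 2: 972 * 0.963 = 936
Band 3: 559 * 0.945 = 528
Band 4: 1332 * 0.959 = 1277
Band 5: 736 * 0.909 + 597 * 0.531 = 669 + 317 = 986
Net migration: Band 4 − 70 → 1207; Band 5 − 70 → 916
Giving 773 / 936 / 528 / 1207 / 916.
Dependents (band 0–19 + band 80+) = 773 + 916 = 1689; working-age = 2671; ratio = 1689/2671 × 100 = 63.2

63.2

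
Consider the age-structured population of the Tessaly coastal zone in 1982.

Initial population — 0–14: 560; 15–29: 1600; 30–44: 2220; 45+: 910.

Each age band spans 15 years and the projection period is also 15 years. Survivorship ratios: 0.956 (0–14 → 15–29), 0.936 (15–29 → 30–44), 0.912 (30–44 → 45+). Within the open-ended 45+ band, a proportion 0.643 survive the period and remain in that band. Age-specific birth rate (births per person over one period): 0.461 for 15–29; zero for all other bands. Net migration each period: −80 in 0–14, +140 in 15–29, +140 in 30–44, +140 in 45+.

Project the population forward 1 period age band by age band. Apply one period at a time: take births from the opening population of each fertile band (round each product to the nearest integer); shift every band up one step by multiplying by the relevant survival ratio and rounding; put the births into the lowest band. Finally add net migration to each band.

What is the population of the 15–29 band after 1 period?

After projecting period 1:
Births: 1600 × 0.461 = 738
15–29: 560 × 0.956 = 535
30–44: 1600 × 0.936 = 1498
45+: 2220 × 0.912 + 910 × 0.643 = 2025 + 585 = 2610
Net migration: 0–14 − 80 → 658; 15–29 + 140 → 675; 30–44 + 140 → 1638; 45+ + 140 → 2750
Giving 658 / 675 / 1638 / 2750.

675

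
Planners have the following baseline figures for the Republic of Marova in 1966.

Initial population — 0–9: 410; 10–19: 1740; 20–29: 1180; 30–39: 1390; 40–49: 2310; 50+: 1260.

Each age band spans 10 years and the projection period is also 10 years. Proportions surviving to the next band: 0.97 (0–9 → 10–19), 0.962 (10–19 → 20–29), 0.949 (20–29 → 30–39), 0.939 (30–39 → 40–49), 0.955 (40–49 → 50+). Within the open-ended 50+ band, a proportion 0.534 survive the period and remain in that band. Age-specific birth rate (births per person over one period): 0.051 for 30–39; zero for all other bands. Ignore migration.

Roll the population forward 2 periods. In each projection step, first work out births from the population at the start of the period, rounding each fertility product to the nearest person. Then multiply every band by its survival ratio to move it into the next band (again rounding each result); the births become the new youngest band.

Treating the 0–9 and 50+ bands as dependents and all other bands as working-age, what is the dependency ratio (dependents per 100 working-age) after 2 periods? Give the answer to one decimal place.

91.8

Numbering the bands 1..6 from youngest to oldest:
After projecting period 1:
Births: 1390 × 0.051 = 71
Band 2: 410 × 0.97 = 398
Band 3: 1740 × 0.962 = 1674
Band 4: 1180 × 0.949 = 1120
Band 5: 1390 × 0.939 = 1305
Band 6: 2310 × 0.955 + 1260 × 0.534 = 2206 + 673 = 2879
Population now: 0–9=71, 10–19=398, 20–29=1674, 30–39=1120, 40–49=1305, 50+=2879
After projecting period 2:
Births: 1120 × 0.051 = 57
Band 2: 71 × 0.97 = 69
Band 3: 398 × 0.962 = 383
Band 4: 1674 × 0.949 = 1589
Band 5: 1120 × 0.939 = 1052
Band 6: 1305 × 0.955 + 2879 × 0.534 = 1246 + 1537 = 2783
Population now: 0–9=57, 10–19=69, 20–29=383, 30–39=1589, 40–49=1052, 50+=2783
Dependents (band 0–9 + band 50+) = 57 + 2783 = 2840; working-age = 3093; ratio = 2840/3093 × 100 = 91.8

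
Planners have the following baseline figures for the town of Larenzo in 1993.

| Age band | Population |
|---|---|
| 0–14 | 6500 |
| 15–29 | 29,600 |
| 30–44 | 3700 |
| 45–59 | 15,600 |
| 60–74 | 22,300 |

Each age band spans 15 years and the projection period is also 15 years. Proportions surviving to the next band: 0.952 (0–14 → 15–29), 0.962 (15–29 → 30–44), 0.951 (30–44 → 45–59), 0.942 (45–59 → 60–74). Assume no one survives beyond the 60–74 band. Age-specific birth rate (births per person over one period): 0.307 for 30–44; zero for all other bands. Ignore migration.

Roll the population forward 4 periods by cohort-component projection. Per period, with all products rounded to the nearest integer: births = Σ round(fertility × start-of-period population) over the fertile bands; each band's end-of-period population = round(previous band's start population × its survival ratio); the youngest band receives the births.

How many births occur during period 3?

Period 1:
Births: 3700 × 0.307 = 1136
15–29: 6500 × 0.952 = 6188
30–44: 29600 × 0.962 = 28475
45–59: 3700 × 0.951 = 3519
60–74: 15600 × 0.942 = 14695
End of period: [1136, 6188, 28475, 3519, 14695]
Period 2:
Births: 28475 × 0.307 = 8742
15–29: 1136 × 0.952 = 1081
30–44: 6188 × 0.962 = 5953
45–59: 28475 × 0.951 = 27080
60–74: 3519 × 0.942 = 3315
End of period: [8742, 1081, 5953, 27080, 3315]
Period 3:
Births: 5953 × 0.307 = 1828
15–29: 8742 × 0.952 = 8322
30–44: 1081 × 0.962 = 1040
45–59: 5953 × 0.951 = 5661
60–74: 27080 × 0.942 = 25509
End of period: [1828, 8322, 1040, 5661, 25509]

1828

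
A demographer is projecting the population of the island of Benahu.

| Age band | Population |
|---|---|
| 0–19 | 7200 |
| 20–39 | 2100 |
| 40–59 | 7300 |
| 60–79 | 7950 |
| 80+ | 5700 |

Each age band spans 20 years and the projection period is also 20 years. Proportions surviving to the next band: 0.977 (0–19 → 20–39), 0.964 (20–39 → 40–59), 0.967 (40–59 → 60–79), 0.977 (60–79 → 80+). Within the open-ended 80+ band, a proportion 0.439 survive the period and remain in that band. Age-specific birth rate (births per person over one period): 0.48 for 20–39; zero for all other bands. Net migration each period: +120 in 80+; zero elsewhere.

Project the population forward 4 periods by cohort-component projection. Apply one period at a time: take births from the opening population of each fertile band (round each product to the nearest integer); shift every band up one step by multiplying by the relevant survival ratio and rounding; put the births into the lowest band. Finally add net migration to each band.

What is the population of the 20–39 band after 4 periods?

462

Call the groups 1 to 5, youngest first.
After projecting period 1:
Births: 2100 × 0.48 = 1008
Group 2: 7200 × 0.977 = 7034
Group 3: 2100 × 0.964 = 2024
Group 4: 7300 × 0.967 = 7059
Group 5: 7950 × 0.977 + 5700 × 0.439 = 7767 + 2502 = 10269
Net migration: Group 5 + 120 → 10389
→ [1008, 7034, 2024, 7059, 10389]
After projecting period 2:
Births: 7034 × 0.48 = 3376
Group 2: 1008 × 0.977 = 985
Group 3: 7034 × 0.964 = 6781
Group 4: 2024 × 0.967 = 1957
Group 5: 7059 × 0.977 + 10389 × 0.439 = 6897 + 4561 = 11458
Net migration: Group 5 + 120 → 11578
→ [3376, 985, 6781, 1957, 11578]
After projecting period 3:
Births: 985 × 0.48 = 473
Group 2: 3376 × 0.977 = 3298
Group 3: 985 × 0.964 = 950
Group 4: 6781 × 0.967 = 6557
Group 5: 1957 × 0.977 + 11578 × 0.439 = 1912 + 5083 = 6995
Net migration: Group 5 + 120 → 7115
→ [473, 3298, 950, 6557, 7115]
After projecting period 4:
Births: 3298 × 0.48 = 1583
Group 2: 473 × 0.977 = 462
Group 3: 3298 × 0.964 = 3179
Group 4: 950 × 0.967 = 919
Group 5: 6557 × 0.977 + 7115 × 0.439 = 6406 + 3123 = 9529
Net migration: Group 5 + 120 → 9649
→ [1583, 462, 3179, 919, 9649]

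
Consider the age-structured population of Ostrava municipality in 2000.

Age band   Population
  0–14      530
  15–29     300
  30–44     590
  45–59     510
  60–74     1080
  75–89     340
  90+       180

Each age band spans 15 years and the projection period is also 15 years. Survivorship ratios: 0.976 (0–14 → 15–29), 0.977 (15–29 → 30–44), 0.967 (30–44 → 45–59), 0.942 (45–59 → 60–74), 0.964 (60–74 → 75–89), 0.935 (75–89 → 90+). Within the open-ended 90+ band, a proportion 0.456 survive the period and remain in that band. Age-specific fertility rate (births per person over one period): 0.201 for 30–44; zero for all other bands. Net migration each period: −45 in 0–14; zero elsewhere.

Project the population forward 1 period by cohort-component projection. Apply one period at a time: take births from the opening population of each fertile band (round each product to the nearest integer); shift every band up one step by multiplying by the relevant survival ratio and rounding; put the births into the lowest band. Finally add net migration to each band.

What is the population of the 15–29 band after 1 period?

Let band 1 be 0–14 through band 7 = 90+.
— Period 1 —
Births: 590 × 0.201 = 119
Band 2: 530 × 0.976 = 517
Band 3: 300 × 0.977 = 293
Band 4: 590 × 0.967 = 571
Band 5: 510 × 0.942 = 480
Band 6: 1080 × 0.964 = 1041
Band 7: 340 × 0.935 + 180 × 0.456 = 318 + 82 = 400
Net migration: Band 1 − 45 → 74
End of period: [74, 517, 293, 571, 480, 1041, 400]

517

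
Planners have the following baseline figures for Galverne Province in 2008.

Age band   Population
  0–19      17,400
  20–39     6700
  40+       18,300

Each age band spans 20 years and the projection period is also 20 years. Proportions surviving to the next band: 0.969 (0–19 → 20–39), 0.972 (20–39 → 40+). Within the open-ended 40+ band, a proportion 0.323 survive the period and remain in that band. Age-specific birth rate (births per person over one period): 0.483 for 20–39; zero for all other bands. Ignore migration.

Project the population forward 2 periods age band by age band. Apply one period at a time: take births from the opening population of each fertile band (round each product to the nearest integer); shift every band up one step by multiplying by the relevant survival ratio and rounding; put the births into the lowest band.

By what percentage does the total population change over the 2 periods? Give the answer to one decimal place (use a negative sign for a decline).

-25.3

Numbering the groups 1..3 from youngest to oldest:
After projecting period 1:
Births: 6700 × 0.483 = 3236
Group 2: 17400 × 0.969 = 16861
Group 3: 6700 × 0.972 + 18300 × 0.323 = 6512 + 5911 = 12423
Giving 3236 / 16861 / 12423.
After projecting period 2:
Births: 16861 × 0.483 = 8144
Group 2: 3236 × 0.969 = 3136
Group 3: 16861 × 0.972 + 12423 × 0.323 = 16389 + 4013 = 20402
Giving 8144 / 3136 / 20402.
Total: 42400 → 31682; change = -10718; percentage change = -25.3%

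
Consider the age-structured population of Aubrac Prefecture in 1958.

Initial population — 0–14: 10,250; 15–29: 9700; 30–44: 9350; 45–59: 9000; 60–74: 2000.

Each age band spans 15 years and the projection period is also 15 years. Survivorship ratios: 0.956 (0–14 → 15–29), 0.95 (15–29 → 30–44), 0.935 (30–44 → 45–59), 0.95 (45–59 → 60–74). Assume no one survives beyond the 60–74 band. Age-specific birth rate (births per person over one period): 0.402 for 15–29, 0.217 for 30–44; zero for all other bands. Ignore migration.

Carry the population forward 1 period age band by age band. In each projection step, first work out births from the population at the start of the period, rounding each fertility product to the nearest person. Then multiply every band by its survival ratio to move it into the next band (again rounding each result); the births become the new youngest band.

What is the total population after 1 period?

— Period 1 —
Births: 9700 × 0.402 = 3899  |  9350 × 0.217 = 2029 → total 5928
15–29: 10250 × 0.956 = 9799
30–44: 9700 × 0.95 = 9215
45–59: 9350 × 0.935 = 8742
60–74: 9000 × 0.95 = 8550
Population now: 0–14=5928, 15–29=9799, 30–44=9215, 45–59=8742, 60–74=8550
Total after period 1: 5928 + 9799 + 9215 + 8742 + 8550 = 42234

42234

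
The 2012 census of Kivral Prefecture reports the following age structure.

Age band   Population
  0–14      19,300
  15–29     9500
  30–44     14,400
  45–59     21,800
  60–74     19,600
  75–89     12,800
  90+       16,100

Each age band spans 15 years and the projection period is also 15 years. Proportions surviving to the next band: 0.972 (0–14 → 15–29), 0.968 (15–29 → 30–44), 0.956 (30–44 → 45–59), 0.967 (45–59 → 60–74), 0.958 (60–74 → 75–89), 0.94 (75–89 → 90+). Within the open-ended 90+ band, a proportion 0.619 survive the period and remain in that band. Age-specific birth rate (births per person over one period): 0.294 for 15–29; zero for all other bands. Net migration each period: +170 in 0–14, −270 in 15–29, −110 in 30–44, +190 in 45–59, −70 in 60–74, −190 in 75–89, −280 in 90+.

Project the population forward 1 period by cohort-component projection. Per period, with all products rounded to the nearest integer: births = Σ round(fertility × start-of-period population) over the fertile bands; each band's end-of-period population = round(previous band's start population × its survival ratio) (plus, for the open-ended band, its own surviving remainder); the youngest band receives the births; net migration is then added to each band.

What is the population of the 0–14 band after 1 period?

Numbering the bands 1..7 from youngest to oldest:
Period 1:
Births: 9500 × 0.294 = 2793
Band 2: 19300 × 0.972 = 18760
Band 3: 9500 × 0.968 = 9196
Band 4: 14400 × 0.956 = 13766
Band 5: 21800 × 0.967 = 21081
Band 6: 19600 × 0.958 = 18777
Band 7: 12800 × 0.94 + 16100 × 0.619 = 12032 + 9966 = 21998
Net migration: Band 1 + 170 → 2963; Band 2 − 270 → 18490; Band 3 − 110 → 9086; Band 4 + 190 → 13956; Band 5 − 70 → 21011; Band 6 − 190 → 18587; Band 7 − 280 → 21718
Giving 2963 / 18490 / 9086 / 13956 / 21011 / 18587 / 21718.

2963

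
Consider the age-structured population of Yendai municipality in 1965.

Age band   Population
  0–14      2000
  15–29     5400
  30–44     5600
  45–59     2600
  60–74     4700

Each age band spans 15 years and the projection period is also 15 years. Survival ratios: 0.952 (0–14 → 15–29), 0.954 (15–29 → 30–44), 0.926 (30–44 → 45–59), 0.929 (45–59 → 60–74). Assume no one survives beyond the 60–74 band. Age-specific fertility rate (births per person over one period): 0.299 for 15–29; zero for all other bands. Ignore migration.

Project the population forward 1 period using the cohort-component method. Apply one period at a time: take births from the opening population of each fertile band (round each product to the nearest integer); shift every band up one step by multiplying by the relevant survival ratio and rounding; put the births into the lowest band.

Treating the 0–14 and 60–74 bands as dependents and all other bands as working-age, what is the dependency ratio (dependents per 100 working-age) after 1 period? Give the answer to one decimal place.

Period 1:
Births: 5400 * 0.299 = 1615
15–29: 2000 * 0.952 = 1904
30–44: 5400 * 0.954 = 5152
45–59: 5600 * 0.926 = 5186
60–74: 2600 * 0.929 = 2415
→ [1615, 1904, 5152, 5186, 2415]
Dependents (band 0–14 + band 60–74) = 1615 + 2415 = 4030; working-age = 12242; ratio = 4030/12242 × 100 = 32.9

32.9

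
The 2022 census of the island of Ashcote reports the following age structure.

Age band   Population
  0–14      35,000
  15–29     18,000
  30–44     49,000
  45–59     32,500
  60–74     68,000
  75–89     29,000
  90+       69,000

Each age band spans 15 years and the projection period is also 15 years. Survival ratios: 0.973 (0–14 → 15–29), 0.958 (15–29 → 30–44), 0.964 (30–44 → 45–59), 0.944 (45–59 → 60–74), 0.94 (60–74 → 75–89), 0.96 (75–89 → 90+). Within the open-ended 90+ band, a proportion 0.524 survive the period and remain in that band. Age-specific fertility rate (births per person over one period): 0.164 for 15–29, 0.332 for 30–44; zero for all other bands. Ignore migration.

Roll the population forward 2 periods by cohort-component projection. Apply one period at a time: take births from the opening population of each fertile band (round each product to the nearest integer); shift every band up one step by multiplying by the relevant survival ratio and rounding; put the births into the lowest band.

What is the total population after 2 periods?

247586

Period 1:
Births: 18000 * 0.164 = 2952 ; 49000 * 0.332 = 16268 → total 19220
15–29: 35000 * 0.973 = 34055
30–44: 18000 * 0.958 = 17244
45–59: 49000 * 0.964 = 47236
60–74: 32500 * 0.944 = 30680
75–89: 68000 * 0.94 = 63920
90+: 29000 * 0.96 + 69000 * 0.524 = 27840 + 36156 = 63996
End of period: [19220, 34055, 17244, 47236, 30680, 63920, 63996]
Period 2:
Births: 34055 * 0.164 = 5585 ; 17244 * 0.332 = 5725 → total 11310
15–29: 19220 * 0.973 = 18701
30–44: 34055 * 0.958 = 32625
45–59: 17244 * 0.964 = 16623
60–74: 47236 * 0.944 = 44591
75–89: 30680 * 0.94 = 28839
90+: 63920 * 0.96 + 63996 * 0.524 = 61363 + 33534 = 94897
End of period: [11310, 18701, 32625, 16623, 44591, 28839, 94897]
Total after period 2: 11310 + 18701 + 32625 + 16623 + 44591 + 28839 + 94897 = 247586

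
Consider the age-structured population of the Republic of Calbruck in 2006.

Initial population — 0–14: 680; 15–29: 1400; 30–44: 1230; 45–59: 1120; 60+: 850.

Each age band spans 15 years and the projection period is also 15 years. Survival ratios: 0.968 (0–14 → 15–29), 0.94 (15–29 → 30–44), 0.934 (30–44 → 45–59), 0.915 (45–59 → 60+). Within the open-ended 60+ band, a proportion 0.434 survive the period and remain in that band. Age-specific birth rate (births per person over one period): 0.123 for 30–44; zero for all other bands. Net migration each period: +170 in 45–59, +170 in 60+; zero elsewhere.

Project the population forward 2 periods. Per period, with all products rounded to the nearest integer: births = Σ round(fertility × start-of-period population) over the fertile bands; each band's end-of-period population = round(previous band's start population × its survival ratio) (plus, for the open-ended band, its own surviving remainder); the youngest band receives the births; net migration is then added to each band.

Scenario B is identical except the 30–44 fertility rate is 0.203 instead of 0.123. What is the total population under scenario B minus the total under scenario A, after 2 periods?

201

Numbering the groups 1..5 from youngest to oldest:
Period 1.
Births: 1230 × 0.123 = 151
Group 2: 680 × 0.968 = 658
Group 3: 1400 × 0.94 = 1316
Group 4: 1230 × 0.934 = 1149
Group 5: 1120 × 0.915 + 850 × 0.434 = 1025 + 369 = 1394
Net migration: Group 4 + 170 → 1319; Group 5 + 170 → 1564
Population now: 0–14=151, 15–29=658, 30–44=1316, 45–59=1319, 60+=1564
Period 2.
Births: 1316 × 0.123 = 162
Group 2: 151 × 0.968 = 146
Group 3: 658 × 0.94 = 619
Group 4: 1316 × 0.934 = 1229
Group 5: 1319 × 0.915 + 1564 × 0.434 = 1207 + 679 = 1886
Net migration: Group 4 + 170 → 1399; Group 5 + 170 → 2056
Population now: 0–14=162, 15–29=146, 30–44=619, 45–59=1399, 60+=2056
Scenario A total after 2 periods: 4382
Scenario B projection —
Period 1.
Births: 1230 × 0.203 = 250
Group 2: 680 × 0.968 = 658
Group 3: 1400 × 0.94 = 1316
Group 4: 1230 × 0.934 = 1149
Group 5: 1120 × 0.915 + 850 × 0.434 = 1025 + 369 = 1394
Net migration: Group 4 + 170 → 1319; Group 5 + 170 → 1564
Population now: 0–14=250, 15–29=658, 30–44=1316, 45–59=1319, 60+=1564
Period 2.
Births: 1316 × 0.203 = 267
Group 2: 250 × 0.968 = 242
Group 3: 658 × 0.94 = 619
Group 4: 1316 × 0.934 = 1229
Group 5: 1319 × 0.915 + 1564 × 0.434 = 1207 + 679 = 1886
Net migration: Group 4 + 170 → 1399; Group 5 + 170 → 2056
Population now: 0–14=267, 15–29=242, 30–44=619, 45–59=1399, 60+=2056
Scenario B total after 2 periods: 4583
Difference B − A = 4583 − 4382 = 201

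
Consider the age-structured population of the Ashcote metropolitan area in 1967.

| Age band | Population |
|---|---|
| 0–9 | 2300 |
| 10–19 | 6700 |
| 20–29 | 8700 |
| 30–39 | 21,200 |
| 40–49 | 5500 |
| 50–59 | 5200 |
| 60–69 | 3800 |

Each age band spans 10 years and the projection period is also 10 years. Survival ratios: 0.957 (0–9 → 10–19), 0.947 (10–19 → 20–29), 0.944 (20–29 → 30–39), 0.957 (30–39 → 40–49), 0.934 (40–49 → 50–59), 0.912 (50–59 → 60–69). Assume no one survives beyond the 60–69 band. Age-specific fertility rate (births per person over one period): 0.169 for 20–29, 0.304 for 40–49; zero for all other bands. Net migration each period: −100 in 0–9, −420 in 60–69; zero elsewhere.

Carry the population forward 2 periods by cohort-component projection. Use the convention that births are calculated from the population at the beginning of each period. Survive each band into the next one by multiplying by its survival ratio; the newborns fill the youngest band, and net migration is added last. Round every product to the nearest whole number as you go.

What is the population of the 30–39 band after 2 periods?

(Bands numbered youngest = 1 to oldest = 7.)
Period 1:
Births: 8700 × 0.169 = 1470, 5500 × 0.304 = 1672 ⇒ total 3142
Band 2: 2300 × 0.957 = 2201
Band 3: 6700 × 0.947 = 6345
Band 4: 8700 × 0.944 = 8213
Band 5: 21200 × 0.957 = 20288
Band 6: 5500 × 0.934 = 5137
Band 7: 5200 × 0.912 = 4742
Net migration: Band 1 − 100 → 3042; Band 7 − 420 → 4322
Population now: 0–9=3042, 10–19=2201, 20–29=6345, 30–39=8213, 40–49=20288, 50–59=5137, 60–69=4322
Period 2:
Births: 6345 × 0.169 = 1072, 20288 × 0.304 = 6168 ⇒ total 7240
Band 2: 3042 × 0.957 = 2911
Band 3: 2201 × 0.947 = 2084
Band 4: 6345 × 0.944 = 5990
Band 5: 8213 × 0.957 = 7860
Band 6: 20288 × 0.934 = 18949
Band 7: 5137 × 0.912 = 4685
Net migration: Band 1 − 100 → 7140; Band 7 − 420 → 4265
Population now: 0–9=7140, 10–19=2911, 20–29=2084, 30–39=5990, 40–49=7860, 50–59=18949, 60–69=4265

5990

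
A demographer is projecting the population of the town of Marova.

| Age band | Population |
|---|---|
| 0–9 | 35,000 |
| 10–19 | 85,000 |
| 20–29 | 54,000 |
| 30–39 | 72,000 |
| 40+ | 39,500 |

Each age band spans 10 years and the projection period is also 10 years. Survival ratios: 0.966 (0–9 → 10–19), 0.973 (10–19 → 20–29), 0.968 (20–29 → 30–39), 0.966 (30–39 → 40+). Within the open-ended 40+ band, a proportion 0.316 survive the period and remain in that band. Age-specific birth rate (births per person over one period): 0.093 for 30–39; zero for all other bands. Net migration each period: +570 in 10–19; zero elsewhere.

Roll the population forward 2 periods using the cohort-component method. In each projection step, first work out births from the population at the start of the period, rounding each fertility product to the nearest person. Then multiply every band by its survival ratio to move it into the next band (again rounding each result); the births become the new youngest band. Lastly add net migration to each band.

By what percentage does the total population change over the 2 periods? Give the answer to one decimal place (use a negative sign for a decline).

Period 1:
Births: 72000 * 0.093 = 6696
10–19: 35000 * 0.966 = 33810
20–29: 85000 * 0.973 = 82705
30–39: 54000 * 0.968 = 52272
40+: 72000 * 0.966 + 39500 * 0.316 = 69552 + 12482 = 82034
Net migration: 10–19 + 570 → 34380
→ [6696, 34380, 82705, 52272, 82034]
Period 2:
Births: 52272 * 0.093 = 4861
10–19: 6696 * 0.966 = 6468
20–29: 34380 * 0.973 = 33452
30–39: 82705 * 0.968 = 80058
40+: 52272 * 0.966 + 82034 * 0.316 = 50495 + 25923 = 76418
Net migration: 10–19 + 570 → 7038
→ [4861, 7038, 33452, 80058, 76418]
Total: 285500 → 201827; change = -83673; percentage change = -29.3%

-29.3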